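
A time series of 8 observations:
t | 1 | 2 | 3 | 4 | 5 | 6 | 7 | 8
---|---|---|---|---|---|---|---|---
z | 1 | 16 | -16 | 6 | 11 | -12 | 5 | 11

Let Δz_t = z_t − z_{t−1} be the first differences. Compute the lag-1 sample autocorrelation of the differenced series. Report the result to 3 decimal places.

-0.564

First differences Δz: 15, -32, 22, 5, -23, 17, 6
Mean of differences = 1.4286
Numerator Σ(Δz_t−Δz̄)(Δz_{t+1}−Δz̄) = -1464.3265
Denominator Σ(Δz_t−Δz̄)² = 2597.7143
r_1(Δz) = -1464.3265 / 2597.7143 = -0.564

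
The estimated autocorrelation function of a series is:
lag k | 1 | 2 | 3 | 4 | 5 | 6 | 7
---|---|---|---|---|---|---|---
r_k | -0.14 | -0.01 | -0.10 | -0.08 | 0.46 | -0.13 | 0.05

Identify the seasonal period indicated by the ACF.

The largest autocorrelation is r_5 = 0.46; the remaining lags stay at or below 0.05.
The dominant spike at lag 5 indicates a seasonal period of 5.

5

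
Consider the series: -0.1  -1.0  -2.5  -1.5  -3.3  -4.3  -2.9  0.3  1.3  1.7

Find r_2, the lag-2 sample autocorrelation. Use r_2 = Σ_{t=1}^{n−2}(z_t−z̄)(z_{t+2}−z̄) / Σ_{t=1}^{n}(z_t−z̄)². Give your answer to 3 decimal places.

Mean z̄ = (-0.1 − 1.0 − 2.5 − 1.5 − 3.3 − 4.3 − 2.9 + 0.3 + 1.3 + 1.7)/10 = -1.2300
Numerator Σ_{t=1}^{8}(z_t−z̄)(z_{t+2}−z̄) = 0.9782
Denominator Σ(z_t−z̄)² = 36.8410
r_2 = 0.9782 / 36.8410 = 0.027

0.027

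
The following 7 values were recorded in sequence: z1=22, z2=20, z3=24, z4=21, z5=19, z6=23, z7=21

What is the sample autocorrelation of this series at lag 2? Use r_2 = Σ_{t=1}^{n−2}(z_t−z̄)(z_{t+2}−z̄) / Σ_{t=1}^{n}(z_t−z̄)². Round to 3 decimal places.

-0.214

Mean z̄ = (22 + 20 + 24 + 21 + 19 + 23 + 21)/7 = 21.4286
Deviations from mean: 0.5714, -1.4286, 2.5714, -0.4286, -2.4286, 1.5714, -0.4286
Numerator Σ_{t=1}^{5}(z_t−z̄)(z_{t+2}−z̄) = -3.7959
Denominator Σ(z_t−z̄)² = 17.7143
r_2 = -3.7959 / 17.7143 = -0.214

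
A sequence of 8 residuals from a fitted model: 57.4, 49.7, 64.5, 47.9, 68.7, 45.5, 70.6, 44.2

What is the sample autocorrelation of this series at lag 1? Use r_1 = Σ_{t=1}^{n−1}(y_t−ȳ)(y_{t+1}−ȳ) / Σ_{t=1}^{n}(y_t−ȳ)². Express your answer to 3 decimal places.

Mean ȳ = (57.4 + 49.7 + 64.5 + 47.9 + 68.7 + 45.5 + 70.6 + 44.2)/8 = 56.0625
Deviations from mean: 1.3375, -6.3625, 8.4375, -8.1625, 12.6375, -10.5625, 14.5375, -11.8625
Numerator Σ_{t=1}^{7}(y_t−ȳ)(y_{t+1}−ȳ) = -693.7052
Denominator Σ(y_t−ȳ)² = 803.4188
r_1 = -693.7052 / 803.4188 = -0.863

-0.863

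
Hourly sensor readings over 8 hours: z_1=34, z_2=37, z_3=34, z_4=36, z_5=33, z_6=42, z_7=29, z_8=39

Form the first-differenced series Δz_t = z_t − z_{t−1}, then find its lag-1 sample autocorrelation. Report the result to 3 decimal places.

First differences Δz: 3, -3, 2, -3, 9, -13, 10
Mean of differences = 0.7143
Numerator Σ(Δz_t−Δz̄)(Δz_{t+1}−Δz̄) = -289.7959
Denominator Σ(Δz_t−Δz̄)² = 377.4286
r_1(Δz) = -289.7959 / 377.4286 = -0.768

-0.768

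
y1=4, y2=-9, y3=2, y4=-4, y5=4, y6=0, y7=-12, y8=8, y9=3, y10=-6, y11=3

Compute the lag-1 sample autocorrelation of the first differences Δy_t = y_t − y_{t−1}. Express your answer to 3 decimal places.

First differences Δy: -13, 11, -6, 8, -4, -12, 20, -5, -9, 9
Mean of differences = -0.1000
Numerator Σ(Δy_t−Δȳ)(Δy_{t+1}−Δȳ) = -616.7100
Denominator Σ(Δy_t−Δȳ)² = 1136.9000
r_1(Δy) = -616.7100 / 1136.9000 = -0.542

-0.542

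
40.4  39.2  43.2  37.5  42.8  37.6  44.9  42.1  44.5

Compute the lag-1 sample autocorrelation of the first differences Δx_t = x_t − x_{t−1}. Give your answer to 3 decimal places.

First differences Δx: -1.2, 4.0, -5.7, 5.3, -5.2, 7.3, -2.8, 2.4
Mean of differences = 0.5125
Numerator Σ(Δx_t−Δx̄)(Δx_{t+1}−Δx̄) = -152.2389
Denominator Σ(Δx_t−Δx̄)² = 169.8488
r_1(Δx) = -152.2389 / 169.8488 = -0.896

-0.896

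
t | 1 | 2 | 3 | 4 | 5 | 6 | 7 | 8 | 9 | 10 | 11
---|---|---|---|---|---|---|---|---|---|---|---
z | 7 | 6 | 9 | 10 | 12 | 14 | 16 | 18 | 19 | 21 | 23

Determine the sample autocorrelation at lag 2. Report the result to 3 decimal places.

0.469

Mean z̄ = (7 + 6 + 9 + 10 + 12 + 14 + 16 + 18 + 19 + 21 + 23)/11 = 14.0909
Numerator Σ_{t=1}^{9}(z_t−z̄)(z_{t+2}−z̄) = 155.9835
Denominator Σ(z_t−z̄)² = 332.9091
r_2 = 155.9835 / 332.9091 = 0.469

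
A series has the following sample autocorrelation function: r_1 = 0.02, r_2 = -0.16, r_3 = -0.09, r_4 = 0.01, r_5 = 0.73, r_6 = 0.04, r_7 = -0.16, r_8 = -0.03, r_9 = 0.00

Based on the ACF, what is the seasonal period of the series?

The largest autocorrelation is r_5 = 0.73; the remaining lags stay at or below 0.04.
The dominant spike at lag 5 indicates a seasonal period of 5.

5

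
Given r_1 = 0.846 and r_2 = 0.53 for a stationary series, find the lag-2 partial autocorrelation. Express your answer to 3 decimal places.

φ_{22} = (r_2 − r_1²) / (1 − r_1²)
r_1² = (0.846)² = 0.715716
Numerator = 0.53 − 0.7157 = -0.1857; denominator = 1 − 0.7157 = 0.2843
φ_{22} = -0.1857 / 0.2843 = -0.653

-0.653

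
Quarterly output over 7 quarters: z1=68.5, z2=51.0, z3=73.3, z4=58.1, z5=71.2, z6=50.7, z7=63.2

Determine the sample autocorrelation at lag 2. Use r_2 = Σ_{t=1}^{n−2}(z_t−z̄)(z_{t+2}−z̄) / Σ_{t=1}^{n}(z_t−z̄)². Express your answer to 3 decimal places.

Mean z̄ = (68.5 + 51.0 + 73.3 + 58.1 + 71.2 + 50.7 + 63.2)/7 = 62.2857
Deviations from mean: 6.2143, -11.2857, 11.0143, -4.1857, 8.9143, -11.5857, 0.9143
Numerator Σ_{t=1}^{5}(z_t−z̄)(z_{t+2}−z̄) = 270.5139
Denominator Σ(z_t−z̄)² = 519.3486
r_2 = 270.5139 / 519.3486 = 0.521

0.521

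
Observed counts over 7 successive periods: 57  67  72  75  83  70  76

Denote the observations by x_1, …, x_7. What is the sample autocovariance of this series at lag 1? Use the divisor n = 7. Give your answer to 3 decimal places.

11.668

Mean x̄ = (57 + 67 + 72 + 75 + 83 + 70 + 76)/7 = 71.4286
Deviations: -14.4286, -4.4286, 0.5714, 3.5714, 11.5714, -1.4286, 4.5714
Σ_{t=1}^{6}(x_t−x̄)(x_{t+1}−x̄) = 81.6735
γ_1 = 81.6735 / 7 = 11.668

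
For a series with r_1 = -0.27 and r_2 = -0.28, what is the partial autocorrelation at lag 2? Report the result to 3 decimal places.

-0.381

φ_{22} = (r_2 − r_1²) / (1 − r_1²)
r_1² = (-0.27)² = 0.0729
Numerator = -0.28 − 0.0729 = -0.3529; denominator = 1 − 0.0729 = 0.9271
φ_{22} = -0.3529 / 0.9271 = -0.381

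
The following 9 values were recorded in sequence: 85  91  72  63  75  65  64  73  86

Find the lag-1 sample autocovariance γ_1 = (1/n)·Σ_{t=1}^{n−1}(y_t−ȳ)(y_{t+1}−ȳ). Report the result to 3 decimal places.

28.394

Mean ȳ = (85 + 91 + 72 + 63 + 75 + 65 + 64 + 73 + 86)/9 = 74.8889
Σ_{t=1}^{8}(y_t−ȳ)(y_{t+1}−ȳ) = 255.5432
γ_1 = 255.5432 / 9 = 28.394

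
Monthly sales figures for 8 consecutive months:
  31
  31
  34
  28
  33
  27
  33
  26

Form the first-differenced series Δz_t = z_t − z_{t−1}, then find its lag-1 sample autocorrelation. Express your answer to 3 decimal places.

First differences Δz: 0, 3, -6, 5, -6, 6, -7
Mean of differences = -0.7143
Numerator Σ(Δz_t−Δz̄)(Δz_{t+1}−Δz̄) = -155.0816
Denominator Σ(Δz_t−Δz̄)² = 187.4286
r_1(Δz) = -155.0816 / 187.4286 = -0.827

-0.827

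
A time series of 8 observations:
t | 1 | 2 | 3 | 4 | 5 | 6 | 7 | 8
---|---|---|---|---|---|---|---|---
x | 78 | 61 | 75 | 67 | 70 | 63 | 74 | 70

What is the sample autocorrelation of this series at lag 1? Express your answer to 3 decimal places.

Mean x̄ = (78 + 61 + 75 + 67 + 70 + 63 + 74 + 70)/8 = 69.7500
Numerator Σ_{t=1}^{7}(x_t−x̄)(x_{t+1}−x̄) = -162.5625
Denominator Σ(x_t−x̄)² = 243.5000
r_1 = -162.5625 / 243.5000 = -0.668

-0.668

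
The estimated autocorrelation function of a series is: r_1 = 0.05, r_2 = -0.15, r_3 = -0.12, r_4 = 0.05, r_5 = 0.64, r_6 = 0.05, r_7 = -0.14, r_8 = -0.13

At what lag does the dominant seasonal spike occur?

5

The largest autocorrelation is r_5 = 0.64; the remaining lags stay at or below 0.05.
The dominant spike at lag 5 indicates a seasonal period of 5.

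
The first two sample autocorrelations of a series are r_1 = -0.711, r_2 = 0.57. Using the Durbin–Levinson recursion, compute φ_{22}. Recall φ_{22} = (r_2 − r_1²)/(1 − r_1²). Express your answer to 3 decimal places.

0.130

φ_{22} = (r_2 − r_1²) / (1 − r_1²)
r_1² = (-0.711)² = 0.505521
Numerator = 0.57 − 0.5055 = 0.0645; denominator = 1 − 0.5055 = 0.4945
φ_{22} = 0.0645 / 0.4945 = 0.130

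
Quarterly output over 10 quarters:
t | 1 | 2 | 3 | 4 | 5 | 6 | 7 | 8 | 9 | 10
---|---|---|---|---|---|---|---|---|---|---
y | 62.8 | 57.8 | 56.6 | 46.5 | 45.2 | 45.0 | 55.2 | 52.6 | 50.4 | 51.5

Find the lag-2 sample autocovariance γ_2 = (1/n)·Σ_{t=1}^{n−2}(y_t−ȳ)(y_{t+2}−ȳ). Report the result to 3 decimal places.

-0.272

Mean ȳ = (62.8 + 57.8 + 56.6 + 46.5 + 45.2 + 45.0 + 55.2 + 52.6 + 50.4 + 51.5)/10 = 52.3600
Σ_{t=1}^{8}(y_t−ȳ)(y_{t+2}−ȳ) = -2.7152
γ_2 = -2.7152 / 10 = -0.272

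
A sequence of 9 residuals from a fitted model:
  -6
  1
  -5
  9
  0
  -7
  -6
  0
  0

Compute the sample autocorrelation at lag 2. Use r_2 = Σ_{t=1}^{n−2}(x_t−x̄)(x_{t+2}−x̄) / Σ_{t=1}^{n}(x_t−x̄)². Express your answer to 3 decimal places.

-0.208

Mean x̄ = (-6 + 1 − 5 + 9 + 0 − 7 − 6 + 0 + 0)/9 = -1.5556
Σ(x_t−x̄)(x_{t+2}−x̄) = (15.3086) + (26.9753) + (-5.3580) + (-57.4691) + (-6.9136) + (-8.4691) + (-6.9136) = -42.8395
Denominator Σ(x_t−x̄)² = 206.2222
r_2 = -42.8395 / 206.2222 = -0.208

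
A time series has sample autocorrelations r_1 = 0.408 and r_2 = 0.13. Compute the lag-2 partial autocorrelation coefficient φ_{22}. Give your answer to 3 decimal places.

-0.044

φ_{22} = (r_2 − r_1²) / (1 − r_1²)
r_1² = (0.408)² = 0.166464
Numerator = 0.13 − 0.1665 = -0.0365; denominator = 1 − 0.1665 = 0.8335
φ_{22} = -0.0365 / 0.8335 = -0.044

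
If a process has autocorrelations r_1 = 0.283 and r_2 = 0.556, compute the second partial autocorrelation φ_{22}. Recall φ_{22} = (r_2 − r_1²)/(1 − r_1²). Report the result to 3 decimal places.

0.517

φ_{22} = (r_2 − r_1²) / (1 − r_1²)
r_1² = (0.283)² = 0.080089
Numerator = 0.556 − 0.0801 = 0.4759; denominator = 1 − 0.0801 = 0.9199
φ_{22} = 0.4759 / 0.9199 = 0.517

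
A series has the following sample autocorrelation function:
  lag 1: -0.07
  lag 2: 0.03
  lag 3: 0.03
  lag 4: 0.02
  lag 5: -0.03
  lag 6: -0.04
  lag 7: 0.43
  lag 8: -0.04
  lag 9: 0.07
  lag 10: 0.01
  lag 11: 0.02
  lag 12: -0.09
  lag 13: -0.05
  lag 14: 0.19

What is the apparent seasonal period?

7

The largest autocorrelation is r_7 = 0.43, with a weaker echo at lag 14 (0.19); the remaining lags stay at or below 0.07.
The dominant spike at lag 7 indicates a seasonal period of 7.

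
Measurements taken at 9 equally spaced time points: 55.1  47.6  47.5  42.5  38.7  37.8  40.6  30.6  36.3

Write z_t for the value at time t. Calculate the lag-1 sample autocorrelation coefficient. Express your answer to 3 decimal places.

Mean z̄ = (55.1 + 47.6 + 47.5 + 42.5 + 38.7 + 37.8 + 40.6 + 30.6 + 36.3)/9 = 41.8556
Numerator Σ_{t=1}^{8}(z_t−z̄)(z_{t+1}−z̄) = 204.6625
Denominator Σ(z_t−z̄)² = 426.2222
r_1 = 204.6625 / 426.2222 = 0.480

0.480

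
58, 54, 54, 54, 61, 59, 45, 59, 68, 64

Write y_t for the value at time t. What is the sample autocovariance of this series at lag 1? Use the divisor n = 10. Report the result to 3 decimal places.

Mean ȳ = (58 + 54 + 54 + 54 + 61 + 59 + 45 + 59 + 68 + 64)/10 = 57.6000
Σ_{t=1}^{9}(y_t−ȳ)(y_{t+1}−ȳ) = 62.8400
γ_1 = 62.8400 / 10 = 6.284

6.284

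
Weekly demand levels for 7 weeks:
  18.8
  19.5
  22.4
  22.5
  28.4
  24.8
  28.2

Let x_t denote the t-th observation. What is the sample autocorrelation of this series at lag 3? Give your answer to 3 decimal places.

-0.239

Mean x̄ = (18.8 + 19.5 + 22.4 + 22.5 + 28.4 + 24.8 + 28.2)/7 = 23.5143
Σ(x_t−x̄)(x_{t+3}−x̄) = (4.7816) + (-19.6127) + (-1.4327) + (-4.7527) = -21.0163
Denominator Σ(x_t−x̄)² = 88.0886
r_3 = -21.0163 / 88.0886 = -0.239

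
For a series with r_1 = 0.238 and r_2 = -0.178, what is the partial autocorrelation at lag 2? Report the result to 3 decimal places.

-0.249

φ_{22} = (r_2 − r_1²) / (1 − r_1²)
r_1² = (0.238)² = 0.056644
Numerator = -0.178 − 0.0566 = -0.2346; denominator = 1 − 0.0566 = 0.9434
φ_{22} = -0.2346 / 0.9434 = -0.249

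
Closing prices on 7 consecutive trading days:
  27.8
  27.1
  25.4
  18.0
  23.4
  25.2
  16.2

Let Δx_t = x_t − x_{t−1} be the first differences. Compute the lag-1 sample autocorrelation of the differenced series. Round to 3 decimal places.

-0.269

First differences Δx: -0.7, -1.7, -7.4, 5.4, 1.8, -9.0
Mean of differences = -1.9333
Numerator Σ(Δx_t−Δx̄)(Δx_{t+1}−Δx̄) = -40.0811
Denominator Σ(Δx_t−Δx̄)² = 149.1133
r_1(Δx) = -40.0811 / 149.1133 = -0.269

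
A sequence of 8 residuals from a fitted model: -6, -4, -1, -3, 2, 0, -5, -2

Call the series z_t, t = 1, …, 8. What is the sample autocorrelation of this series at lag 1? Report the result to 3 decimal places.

0.065

Mean z̄ = (-6 − 4 − 1 − 3 + 2 + 0 − 5 − 2)/8 = -2.3750
Numerator Σ_{t=1}^{7}(z_t−z̄)(z_{t+1}−z̄) = 3.2344
Denominator Σ(z_t−z̄)² = 49.8750
r_1 = 3.2344 / 49.8750 = 0.065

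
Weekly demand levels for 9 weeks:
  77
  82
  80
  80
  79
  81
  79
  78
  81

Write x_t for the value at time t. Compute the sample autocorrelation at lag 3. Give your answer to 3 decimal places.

0.033

Mean x̄ = (77 + 82 + 80 + 80 + 79 + 81 + 79 + 78 + 81)/9 = 79.6667
Σ(x_t−x̄)(x_{t+3}−x̄) = (-0.8889) + (-1.5556) + (0.4444) + (-0.2222) + (1.1111) + (1.7778) = 0.6667
Denominator Σ(x_t−x̄)² = 20.0000
r_3 = 0.6667 / 20.0000 = 0.033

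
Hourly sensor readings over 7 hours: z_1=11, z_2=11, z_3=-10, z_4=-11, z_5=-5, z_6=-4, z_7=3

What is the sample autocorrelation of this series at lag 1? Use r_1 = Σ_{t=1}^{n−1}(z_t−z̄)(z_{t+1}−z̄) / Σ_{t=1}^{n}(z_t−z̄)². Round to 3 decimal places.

Mean z̄ = (11 + 11 − 10 − 11 − 5 − 4 + 3)/7 = -0.7143
Numerator Σ_{t=1}^{6}(z_t−z̄)(z_{t+1}−z̄) = 169.9184
Denominator Σ(z_t−z̄)² = 509.4286
r_1 = 169.9184 / 509.4286 = 0.334

0.334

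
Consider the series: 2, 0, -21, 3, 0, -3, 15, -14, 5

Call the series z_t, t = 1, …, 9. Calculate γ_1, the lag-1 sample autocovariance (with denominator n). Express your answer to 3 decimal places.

-46.553

Mean z̄ = (2 + 0 − 21 + 3 + 0 − 3 + 15 − 14 + 5)/9 = -1.4444
Σ_{t=1}^{8}(z_t−z̄)(z_{t+1}−z̄) = -418.9753
γ_1 = -418.9753 / 9 = -46.553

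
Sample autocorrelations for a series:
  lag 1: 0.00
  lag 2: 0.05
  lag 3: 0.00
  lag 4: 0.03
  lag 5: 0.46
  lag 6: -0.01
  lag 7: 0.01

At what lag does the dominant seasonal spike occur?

5

The largest autocorrelation is r_5 = 0.46; the remaining lags stay at or below 0.05.
The dominant spike at lag 5 indicates a seasonal period of 5.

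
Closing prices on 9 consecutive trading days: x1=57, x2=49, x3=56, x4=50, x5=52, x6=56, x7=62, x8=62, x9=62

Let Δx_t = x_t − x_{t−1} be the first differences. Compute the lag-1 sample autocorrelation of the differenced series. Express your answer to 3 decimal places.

-0.429

First differences Δx: -8, 7, -6, 2, 4, 6, 0, 0
Mean of differences = 0.6250
Numerator Σ(Δx_t−Δx̄)(Δx_{t+1}−Δx̄) = -86.5156
Denominator Σ(Δx_t−Δx̄)² = 201.8750
r_1(Δx) = -86.5156 / 201.8750 = -0.429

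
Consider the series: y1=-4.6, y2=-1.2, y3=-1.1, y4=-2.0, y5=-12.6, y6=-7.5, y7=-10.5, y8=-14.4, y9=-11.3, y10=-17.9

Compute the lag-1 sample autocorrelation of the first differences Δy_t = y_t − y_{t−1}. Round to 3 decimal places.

First differences Δy: 3.4, 0.1, -0.9, -10.6, 5.1, -3.0, -3.9, 3.1, -6.6
Mean of differences = -1.4778
Numerator Σ(Δy_t−Δȳ)(Δy_{t+1}−Δȳ) = -97.5294
Denominator Σ(Δy_t−Δȳ)² = 208.4756
r_1(Δy) = -97.5294 / 208.4756 = -0.468

-0.468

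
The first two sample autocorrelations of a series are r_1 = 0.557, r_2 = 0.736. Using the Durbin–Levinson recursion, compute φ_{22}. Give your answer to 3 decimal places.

0.617

φ_{22} = (r_2 − r_1²) / (1 − r_1²)
r_1² = (0.557)² = 0.310249
Numerator = 0.736 − 0.3102 = 0.4258; denominator = 1 − 0.3102 = 0.6898
φ_{22} = 0.4258 / 0.6898 = 0.617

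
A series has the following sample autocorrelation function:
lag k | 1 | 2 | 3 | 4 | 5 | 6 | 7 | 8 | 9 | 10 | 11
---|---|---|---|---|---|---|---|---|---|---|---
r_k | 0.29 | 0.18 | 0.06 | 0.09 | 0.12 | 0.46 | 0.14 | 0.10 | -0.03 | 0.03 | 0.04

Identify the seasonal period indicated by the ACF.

The largest autocorrelation is r_6 = 0.46; the remaining lags stay at or below 0.29. The elevated value at lag 1 (0.29), dropping to 0.18 at lag 2, reflects decaying short-term dependence rather than seasonality.
The dominant spike at lag 6 indicates a seasonal period of 6.

6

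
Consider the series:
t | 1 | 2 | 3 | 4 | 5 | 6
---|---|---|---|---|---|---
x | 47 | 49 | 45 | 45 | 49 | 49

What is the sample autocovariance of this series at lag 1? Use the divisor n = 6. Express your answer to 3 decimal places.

-0.019

Mean x̄ = (47 + 49 + 45 + 45 + 49 + 49)/6 = 47.3333
Deviations: -0.3333, 1.6667, -2.3333, -2.3333, 1.6667, 1.6667
Σ_{t=1}^{5}(x_t−x̄)(x_{t+1}−x̄) = -0.1111
γ_1 = -0.1111 / 6 = -0.019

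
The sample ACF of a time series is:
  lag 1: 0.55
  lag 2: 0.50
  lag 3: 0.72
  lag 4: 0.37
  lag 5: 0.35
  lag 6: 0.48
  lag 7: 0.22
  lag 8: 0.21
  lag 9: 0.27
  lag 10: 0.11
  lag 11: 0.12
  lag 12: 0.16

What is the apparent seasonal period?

3

The largest autocorrelation is r_3 = 0.72; the remaining lags stay at or below 0.55. The elevated value at lag 1 (0.55), dropping to 0.50 at lag 2, reflects decaying short-term dependence rather than seasonality.
The dominant spike at lag 3 indicates a seasonal period of 3.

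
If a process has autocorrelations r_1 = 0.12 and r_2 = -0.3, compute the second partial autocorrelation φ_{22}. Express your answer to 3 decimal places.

-0.319

φ_{22} = (r_2 − r_1²) / (1 − r_1²)
r_1² = (0.12)² = 0.0144
Numerator = -0.3 − 0.0144 = -0.3144; denominator = 1 − 0.0144 = 0.9856
φ_{22} = -0.3144 / 0.9856 = -0.319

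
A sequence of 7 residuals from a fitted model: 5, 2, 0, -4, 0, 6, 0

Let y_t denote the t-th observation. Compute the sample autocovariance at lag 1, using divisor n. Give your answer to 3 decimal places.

0.458

Mean ȳ = (5 + 2 + 0 − 4 + 0 + 6 + 0)/7 = 1.2857
Σ_{t=1}^{6}(y_t−ȳ)(y_{t+1}−ȳ) = 3.2041
γ_1 = 3.2041 / 7 = 0.458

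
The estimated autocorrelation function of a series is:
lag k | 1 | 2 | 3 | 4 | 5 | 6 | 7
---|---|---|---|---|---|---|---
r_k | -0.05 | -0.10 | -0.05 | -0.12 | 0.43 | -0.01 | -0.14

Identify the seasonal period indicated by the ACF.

5

The largest autocorrelation is r_5 = 0.43; the remaining lags stay at or below -0.01.
The dominant spike at lag 5 indicates a seasonal period of 5.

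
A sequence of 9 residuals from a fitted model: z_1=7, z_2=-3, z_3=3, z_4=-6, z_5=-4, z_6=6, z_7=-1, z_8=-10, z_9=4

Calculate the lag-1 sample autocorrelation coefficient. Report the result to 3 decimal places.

Mean z̄ = (7 − 3 + 3 − 6 − 4 + 6 − 1 − 10 + 4)/9 = -0.4444
Numerator Σ_{t=1}^{8}(z_t−z̄)(z_{t+1}−z̄) = -90.8642
Denominator Σ(z_t−z̄)² = 270.2222
r_1 = -90.8642 / 270.2222 = -0.336

-0.336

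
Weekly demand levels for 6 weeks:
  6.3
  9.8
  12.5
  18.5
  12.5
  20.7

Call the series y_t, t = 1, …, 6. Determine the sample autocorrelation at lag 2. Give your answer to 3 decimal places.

0.181

Mean ȳ = (6.3 + 9.8 + 12.5 + 18.5 + 12.5 + 20.7)/6 = 13.3833
Σ(y_t−ȳ)(y_{t+2}−ȳ) = (6.2569) + (-18.3347) + (0.7803) + (37.4369) = 26.1394
Denominator Σ(y_t−ȳ)² = 144.2883
r_2 = 26.1394 / 144.2883 = 0.181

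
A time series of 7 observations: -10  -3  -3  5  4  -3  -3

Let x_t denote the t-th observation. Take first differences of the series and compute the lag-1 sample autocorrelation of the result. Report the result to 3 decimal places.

-0.015

First differences Δx: 7, 0, 8, -1, -7, 0
Mean of differences = 1.1667
Numerator Σ(Δx_t−Δx̄)(Δx_{t+1}−Δx̄) = -2.3611
Denominator Σ(Δx_t−Δx̄)² = 154.8333
r_1(Δx) = -2.3611 / 154.8333 = -0.015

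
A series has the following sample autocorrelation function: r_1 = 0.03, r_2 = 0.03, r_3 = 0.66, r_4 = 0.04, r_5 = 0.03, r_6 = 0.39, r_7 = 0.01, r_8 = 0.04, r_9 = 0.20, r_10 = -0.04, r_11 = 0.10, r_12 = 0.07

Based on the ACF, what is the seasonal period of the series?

3

The largest autocorrelation is r_3 = 0.66, with weaker echoes at lags 6 (0.39) and 9 (0.20); the remaining lags stay at or below 0.10.
The dominant spike at lag 3 indicates a seasonal period of 3.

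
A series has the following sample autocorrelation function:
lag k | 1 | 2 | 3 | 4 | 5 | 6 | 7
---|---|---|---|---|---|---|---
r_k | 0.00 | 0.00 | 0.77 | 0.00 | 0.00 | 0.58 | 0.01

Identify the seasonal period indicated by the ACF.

3

The largest autocorrelation is r_3 = 0.77, with a weaker echo at lag 6 (0.58); the remaining lags stay at or below 0.01.
The dominant spike at lag 3 indicates a seasonal period of 3.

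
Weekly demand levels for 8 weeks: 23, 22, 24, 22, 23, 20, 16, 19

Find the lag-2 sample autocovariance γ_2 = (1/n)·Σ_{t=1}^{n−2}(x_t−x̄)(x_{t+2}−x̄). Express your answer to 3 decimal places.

Mean x̄ = (23 + 22 + 24 + 22 + 23 + 20 + 16 + 19)/8 = 21.1250
Deviations: 1.8750, 0.8750, 2.8750, 0.8750, 1.8750, -1.1250, -5.1250, -2.1250
Σ_{t=1}^{6}(x_t−x̄)(x_{t+2}−x̄) = 3.3438
γ_2 = 3.3438 / 8 = 0.418

0.418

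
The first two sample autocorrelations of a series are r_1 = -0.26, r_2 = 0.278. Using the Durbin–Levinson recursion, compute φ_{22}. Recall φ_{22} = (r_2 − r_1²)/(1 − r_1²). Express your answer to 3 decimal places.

φ_{22} = (r_2 − r_1²) / (1 − r_1²)
r_1² = (-0.26)² = 0.0676
Numerator = 0.278 − 0.0676 = 0.2104; denominator = 1 − 0.0676 = 0.9324
φ_{22} = 0.2104 / 0.9324 = 0.226

0.226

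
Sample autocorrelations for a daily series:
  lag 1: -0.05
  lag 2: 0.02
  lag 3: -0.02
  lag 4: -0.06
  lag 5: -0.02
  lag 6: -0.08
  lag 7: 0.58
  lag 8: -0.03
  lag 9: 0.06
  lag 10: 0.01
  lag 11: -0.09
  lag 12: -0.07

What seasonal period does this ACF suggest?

7

The largest autocorrelation is r_7 = 0.58; the remaining lags stay at or below 0.06.
The dominant spike at lag 7 indicates a seasonal period of 7.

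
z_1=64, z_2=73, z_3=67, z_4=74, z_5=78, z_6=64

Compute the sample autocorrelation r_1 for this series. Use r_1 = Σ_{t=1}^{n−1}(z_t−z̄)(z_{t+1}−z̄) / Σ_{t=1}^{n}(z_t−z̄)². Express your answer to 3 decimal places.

-0.324

Mean z̄ = (64 + 73 + 67 + 74 + 78 + 64)/6 = 70.0000
Deviations from mean: -6.0000, 3.0000, -3.0000, 4.0000, 8.0000, -6.0000
Σ(z_t−z̄)(z_{t+1}−z̄) = (-18.0000) + (-9.0000) + (-12.0000) + (32.0000) + (-48.0000) = -55.0000
Denominator Σ(z_t−z̄)² = 170.0000
r_1 = -55.0000 / 170.0000 = -0.324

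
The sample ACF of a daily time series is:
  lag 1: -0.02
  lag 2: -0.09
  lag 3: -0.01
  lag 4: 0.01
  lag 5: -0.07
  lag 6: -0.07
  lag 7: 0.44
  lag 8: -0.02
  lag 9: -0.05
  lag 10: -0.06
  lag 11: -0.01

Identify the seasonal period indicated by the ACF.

The largest autocorrelation is r_7 = 0.44; the remaining lags stay at or below 0.01.
The dominant spike at lag 7 indicates a seasonal period of 7.

7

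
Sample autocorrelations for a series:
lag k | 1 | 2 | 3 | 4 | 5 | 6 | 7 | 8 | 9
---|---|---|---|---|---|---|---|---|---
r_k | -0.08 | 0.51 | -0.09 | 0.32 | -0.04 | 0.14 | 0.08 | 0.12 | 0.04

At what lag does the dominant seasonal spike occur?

2

The largest autocorrelation is r_2 = 0.51, with a weaker echo at lag 4 (0.32); the remaining lags stay at or below 0.14.
The dominant spike at lag 2 indicates a seasonal period of 2.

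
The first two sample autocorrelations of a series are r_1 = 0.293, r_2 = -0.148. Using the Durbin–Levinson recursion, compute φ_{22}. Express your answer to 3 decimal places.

φ_{22} = (r_2 − r_1²) / (1 − r_1²)
r_1² = (0.293)² = 0.085849
Numerator = -0.148 − 0.0858 = -0.2338; denominator = 1 − 0.0858 = 0.9142
φ_{22} = -0.2338 / 0.9142 = -0.256

-0.256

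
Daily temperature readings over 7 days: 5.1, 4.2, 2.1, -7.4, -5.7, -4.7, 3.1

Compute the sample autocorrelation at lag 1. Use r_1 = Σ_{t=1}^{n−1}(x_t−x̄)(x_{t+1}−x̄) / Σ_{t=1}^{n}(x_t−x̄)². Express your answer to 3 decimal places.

0.384

Mean x̄ = (5.1 + 4.2 + 2.1 − 7.4 − 5.7 − 4.7 + 3.1)/7 = -0.4714
Deviations from mean: 5.5714, 4.6714, 2.5714, -6.9286, -5.2286, -4.2286, 3.5714
Numerator Σ_{t=1}^{6}(x_t−x̄)(x_{t+1}−x̄) = 63.4563
Denominator Σ(x_t−x̄)² = 165.4543
r_1 = 63.4563 / 165.4543 = 0.384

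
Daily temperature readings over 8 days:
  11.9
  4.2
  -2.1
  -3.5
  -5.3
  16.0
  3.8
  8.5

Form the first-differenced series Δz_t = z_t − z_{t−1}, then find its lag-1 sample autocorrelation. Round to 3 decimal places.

First differences Δz: -7.7, -6.3, -1.4, -1.8, 21.3, -12.2, 4.7
Mean of differences = -0.4857
Numerator Σ(Δz_t−Δz̄)(Δz_{t+1}−Δz̄) = -296.1202
Denominator Σ(Δz_t−Δz̄)² = 727.1486
r_1(Δz) = -296.1202 / 727.1486 = -0.407

-0.407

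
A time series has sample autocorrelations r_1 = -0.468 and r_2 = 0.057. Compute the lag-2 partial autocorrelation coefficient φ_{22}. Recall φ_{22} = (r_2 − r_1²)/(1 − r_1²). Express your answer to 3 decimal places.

-0.207

φ_{22} = (r_2 − r_1²) / (1 − r_1²)
r_1² = (-0.468)² = 0.219024
Numerator = 0.057 − 0.2190 = -0.1620; denominator = 1 − 0.2190 = 0.7810
φ_{22} = -0.1620 / 0.7810 = -0.207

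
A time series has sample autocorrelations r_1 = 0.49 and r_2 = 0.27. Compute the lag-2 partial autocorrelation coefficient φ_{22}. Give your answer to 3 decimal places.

0.039

φ_{22} = (r_2 − r_1²) / (1 − r_1²)
r_1² = (0.49)² = 0.2401
Numerator = 0.27 − 0.2401 = 0.0299; denominator = 1 − 0.2401 = 0.7599
φ_{22} = 0.0299 / 0.7599 = 0.039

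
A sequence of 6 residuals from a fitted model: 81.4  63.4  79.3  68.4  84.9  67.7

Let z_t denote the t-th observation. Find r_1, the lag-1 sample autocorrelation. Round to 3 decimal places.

-0.764

Mean z̄ = (81.4 + 63.4 + 79.3 + 68.4 + 84.9 + 67.7)/6 = 74.1833
Σ(z_t−z̄)(z_{t+1}−z̄) = (-77.8197) + (-55.1747) + (-29.5914) + (-61.9781) + (-69.4797) = -294.0436
Denominator Σ(z_t−z̄)² = 384.8683
r_1 = -294.0436 / 384.8683 = -0.764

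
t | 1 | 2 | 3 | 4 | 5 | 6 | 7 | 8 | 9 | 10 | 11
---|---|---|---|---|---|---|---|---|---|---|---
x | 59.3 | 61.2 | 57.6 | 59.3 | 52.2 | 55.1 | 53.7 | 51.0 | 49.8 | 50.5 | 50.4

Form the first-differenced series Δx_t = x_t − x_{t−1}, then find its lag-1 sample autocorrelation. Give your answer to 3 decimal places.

First differences Δx: 1.9, -3.6, 1.7, -7.1, 2.9, -1.4, -2.7, -1.2, 0.7, -0.1
Mean of differences = -0.8900
Numerator Σ(Δx_t−Δx̄)(Δx_{t+1}−Δx̄) = -53.8851
Denominator Σ(Δx_t−Δx̄)² = 81.5490
r_1(Δx) = -53.8851 / 81.5490 = -0.661

-0.661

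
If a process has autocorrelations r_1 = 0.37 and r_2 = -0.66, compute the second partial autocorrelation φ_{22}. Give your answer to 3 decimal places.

φ_{22} = (r_2 − r_1²) / (1 − r_1²)
r_1² = (0.37)² = 0.1369
Numerator = -0.66 − 0.1369 = -0.7969; denominator = 1 − 0.1369 = 0.8631
φ_{22} = -0.7969 / 0.8631 = -0.923

-0.923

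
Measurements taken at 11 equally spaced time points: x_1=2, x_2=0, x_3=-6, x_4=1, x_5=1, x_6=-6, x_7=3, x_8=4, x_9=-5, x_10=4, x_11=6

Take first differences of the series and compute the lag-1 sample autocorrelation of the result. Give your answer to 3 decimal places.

-0.410

First differences Δx: -2, -6, 7, 0, -7, 9, 1, -9, 9, 2
Mean of differences = 0.4000
Numerator Σ(Δx_t−Δx̄)(Δx_{t+1}−Δx̄) = -157.7600
Denominator Σ(Δx_t−Δx̄)² = 384.4000
r_1(Δx) = -157.7600 / 384.4000 = -0.410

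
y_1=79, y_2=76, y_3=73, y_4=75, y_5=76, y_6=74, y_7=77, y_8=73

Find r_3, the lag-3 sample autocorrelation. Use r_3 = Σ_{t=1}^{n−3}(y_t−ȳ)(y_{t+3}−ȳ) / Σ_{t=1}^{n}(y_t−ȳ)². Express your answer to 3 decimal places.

0.007

Mean ȳ = (79 + 76 + 73 + 75 + 76 + 74 + 77 + 73)/8 = 75.3750
Deviations from mean: 3.6250, 0.6250, -2.3750, -0.3750, 0.6250, -1.3750, 1.6250, -2.3750
Numerator Σ_{t=1}^{5}(y_t−ȳ)(y_{t+3}−ȳ) = 0.2031
Denominator Σ(y_t−ȳ)² = 29.8750
r_3 = 0.2031 / 29.8750 = 0.007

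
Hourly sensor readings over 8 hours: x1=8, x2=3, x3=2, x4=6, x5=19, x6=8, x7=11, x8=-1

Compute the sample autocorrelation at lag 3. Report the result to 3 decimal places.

-0.575

Mean x̄ = (8 + 3 + 2 + 6 + 19 + 8 + 11 − 1)/8 = 7.0000
Deviations from mean: 1.0000, -4.0000, -5.0000, -1.0000, 12.0000, 1.0000, 4.0000, -8.0000
Σ(x_t−x̄)(x_{t+3}−x̄) = (-1.0000) + (-48.0000) + (-5.0000) + (-4.0000) + (-96.0000) = -154.0000
Denominator Σ(x_t−x̄)² = 268.0000
r_3 = -154.0000 / 268.0000 = -0.575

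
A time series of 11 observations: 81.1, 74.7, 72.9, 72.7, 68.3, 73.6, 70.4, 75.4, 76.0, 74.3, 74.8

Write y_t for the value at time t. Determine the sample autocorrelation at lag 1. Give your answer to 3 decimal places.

0.146

Mean ȳ = (81.1 + 74.7 + 72.9 + 72.7 + 68.3 + 73.6 + 70.4 + 75.4 + 76.0 + 74.3 + 74.8)/11 = 74.0182
Numerator Σ_{t=1}^{10}(y_t−ȳ)(y_{t+1}−ȳ) = 15.4997
Denominator Σ(y_t−ȳ)² = 106.0964
r_1 = 15.4997 / 106.0964 = 0.146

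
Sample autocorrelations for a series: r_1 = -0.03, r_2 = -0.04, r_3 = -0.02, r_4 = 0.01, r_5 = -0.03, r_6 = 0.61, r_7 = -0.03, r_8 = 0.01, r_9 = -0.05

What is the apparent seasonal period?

The largest autocorrelation is r_6 = 0.61; the remaining lags stay at or below 0.01.
The dominant spike at lag 6 indicates a seasonal period of 6.

6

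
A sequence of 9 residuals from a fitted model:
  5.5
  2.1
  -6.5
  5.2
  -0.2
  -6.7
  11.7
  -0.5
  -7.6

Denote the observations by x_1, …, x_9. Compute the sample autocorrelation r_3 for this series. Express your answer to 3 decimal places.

Mean x̄ = (5.5 + 2.1 − 6.5 + 5.2 − 0.2 − 6.7 + 11.7 − 0.5 − 7.6)/9 = 0.3333
Σ(x_t−x̄)(x_{t+3}−x̄) = (25.1444) + (-0.9422) + (48.0611) + (55.3178) + (0.4444) + (55.7978) = 183.8233
Denominator Σ(x_t−x̄)² = 342.7800
r_3 = 183.8233 / 342.7800 = 0.536

0.536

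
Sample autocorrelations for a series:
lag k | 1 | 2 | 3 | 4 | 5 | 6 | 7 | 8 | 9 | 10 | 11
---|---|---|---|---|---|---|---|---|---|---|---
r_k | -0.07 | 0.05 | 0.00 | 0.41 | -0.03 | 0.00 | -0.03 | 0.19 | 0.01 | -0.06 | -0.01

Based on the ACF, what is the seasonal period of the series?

4

The largest autocorrelation is r_4 = 0.41, with a weaker echo at lag 8 (0.19); the remaining lags stay at or below 0.05.
The dominant spike at lag 4 indicates a seasonal period of 4.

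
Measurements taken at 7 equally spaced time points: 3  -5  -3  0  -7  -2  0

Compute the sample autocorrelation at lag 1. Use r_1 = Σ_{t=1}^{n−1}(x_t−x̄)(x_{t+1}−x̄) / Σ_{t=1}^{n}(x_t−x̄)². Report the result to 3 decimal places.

-0.353

Mean x̄ = (3 − 5 − 3 + 0 − 7 − 2 + 0)/7 = -2.0000
Deviations from mean: 5.0000, -3.0000, -1.0000, 2.0000, -5.0000, 0.0000, 2.0000
Numerator Σ_{t=1}^{6}(x_t−x̄)(x_{t+1}−x̄) = -24.0000
Denominator Σ(x_t−x̄)² = 68.0000
r_1 = -24.0000 / 68.0000 = -0.353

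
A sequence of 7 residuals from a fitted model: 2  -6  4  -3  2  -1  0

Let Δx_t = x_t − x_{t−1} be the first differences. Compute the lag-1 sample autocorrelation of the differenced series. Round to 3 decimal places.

First differences Δx: -8, 10, -7, 5, -3, 1
Mean of differences = -0.3333
Numerator Σ(Δx_t−Δx̄)(Δx_{t+1}−Δx̄) = -201.4444
Denominator Σ(Δx_t−Δx̄)² = 247.3333
r_1(Δx) = -201.4444 / 247.3333 = -0.814

-0.814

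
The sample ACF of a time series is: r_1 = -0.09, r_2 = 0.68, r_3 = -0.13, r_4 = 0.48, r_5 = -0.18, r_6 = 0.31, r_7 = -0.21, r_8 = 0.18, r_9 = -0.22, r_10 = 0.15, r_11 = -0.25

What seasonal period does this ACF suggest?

The largest autocorrelation is r_2 = 0.68, with weaker echoes at lags 4 (0.48), 6 (0.31), 8 (0.18) and 10 (0.15); the remaining lags stay at or below -0.09.
The dominant spike at lag 2 indicates a seasonal period of 2.

2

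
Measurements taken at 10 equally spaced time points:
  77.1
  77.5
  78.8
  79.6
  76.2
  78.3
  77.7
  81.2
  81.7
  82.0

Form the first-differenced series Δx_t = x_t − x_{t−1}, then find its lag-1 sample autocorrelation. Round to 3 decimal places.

First differences Δx: 0.4, 1.3, 0.8, -3.4, 2.1, -0.6, 3.5, 0.5, 0.3
Mean of differences = 0.5444
Numerator Σ(Δx_t−Δx̄)(Δx_{t+1}−Δx̄) = -12.3431
Denominator Σ(Δx_t−Δx̄)² = 28.7422
r_1(Δx) = -12.3431 / 28.7422 = -0.429

-0.429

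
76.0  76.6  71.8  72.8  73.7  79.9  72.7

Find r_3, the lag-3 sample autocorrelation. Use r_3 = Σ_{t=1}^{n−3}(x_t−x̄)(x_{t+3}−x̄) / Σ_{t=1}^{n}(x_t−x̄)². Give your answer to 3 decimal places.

-0.315

Mean x̄ = (76.0 + 76.6 + 71.8 + 72.8 + 73.7 + 79.9 + 72.7)/7 = 74.7857
Numerator Σ_{t=1}^{4}(x_t−x̄)(x_{t+3}−x̄) = -15.5092
Denominator Σ(x_t−x̄)² = 49.3086
r_3 = -15.5092 / 49.3086 = -0.315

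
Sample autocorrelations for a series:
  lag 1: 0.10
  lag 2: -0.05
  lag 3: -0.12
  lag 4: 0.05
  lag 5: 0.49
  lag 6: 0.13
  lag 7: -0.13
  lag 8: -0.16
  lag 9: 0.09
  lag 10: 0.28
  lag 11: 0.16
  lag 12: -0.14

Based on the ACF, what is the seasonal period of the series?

The largest autocorrelation is r_5 = 0.49, with a weaker echo at lag 10 (0.28); the remaining lags stay at or below 0.16.
The dominant spike at lag 5 indicates a seasonal period of 5.

5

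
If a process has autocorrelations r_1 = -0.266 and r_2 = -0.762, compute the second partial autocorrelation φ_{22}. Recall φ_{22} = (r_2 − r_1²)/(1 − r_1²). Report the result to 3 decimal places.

-0.896

φ_{22} = (r_2 − r_1²) / (1 − r_1²)
r_1² = (-0.266)² = 0.070756
Numerator = -0.762 − 0.0708 = -0.8328; denominator = 1 − 0.0708 = 0.9292
φ_{22} = -0.8328 / 0.9292 = -0.896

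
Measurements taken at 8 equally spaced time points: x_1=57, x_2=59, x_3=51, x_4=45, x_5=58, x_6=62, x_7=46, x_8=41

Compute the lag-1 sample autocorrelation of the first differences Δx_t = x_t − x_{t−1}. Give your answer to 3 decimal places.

First differences Δx: 2, -8, -6, 13, 4, -16, -5
Mean of differences = -2.2857
Numerator Σ(Δx_t−Δx̄)(Δx_{t+1}−Δx̄) = -12.9388
Denominator Σ(Δx_t−Δx̄)² = 533.4286
r_1(Δx) = -12.9388 / 533.4286 = -0.024

-0.024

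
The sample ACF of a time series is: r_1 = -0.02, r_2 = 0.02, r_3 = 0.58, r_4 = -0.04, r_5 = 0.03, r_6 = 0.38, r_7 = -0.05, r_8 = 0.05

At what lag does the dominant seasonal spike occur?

3

The largest autocorrelation is r_3 = 0.58, with a weaker echo at lag 6 (0.38); the remaining lags stay at or below 0.05.
The dominant spike at lag 3 indicates a seasonal period of 3.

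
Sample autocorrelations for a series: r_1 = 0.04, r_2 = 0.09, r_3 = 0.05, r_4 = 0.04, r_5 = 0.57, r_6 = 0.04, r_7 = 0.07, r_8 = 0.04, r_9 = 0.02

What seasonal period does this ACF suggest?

The largest autocorrelation is r_5 = 0.57; the remaining lags stay at or below 0.09.
The dominant spike at lag 5 indicates a seasonal period of 5.

5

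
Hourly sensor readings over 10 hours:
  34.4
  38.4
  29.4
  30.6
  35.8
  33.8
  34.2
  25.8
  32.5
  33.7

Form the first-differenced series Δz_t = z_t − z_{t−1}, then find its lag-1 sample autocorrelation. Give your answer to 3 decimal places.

First differences Δz: 4.0, -9.0, 1.2, 5.2, -2.0, 0.4, -8.4, 6.7, 1.2
Mean of differences = -0.0778
Numerator Σ(Δz_t−Δz̄)(Δz_{t+1}−Δz̄) = -103.8249
Denominator Σ(Δz_t−Δz̄)² = 246.4756
r_1(Δz) = -103.8249 / 246.4756 = -0.421

-0.421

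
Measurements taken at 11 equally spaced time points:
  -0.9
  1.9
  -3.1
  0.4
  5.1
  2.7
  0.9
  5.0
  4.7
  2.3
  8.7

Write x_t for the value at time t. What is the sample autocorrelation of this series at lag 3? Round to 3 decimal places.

0.287

Mean x̄ = (-0.9 + 1.9 − 3.1 + 0.4 + 5.1 + 2.7 + 0.9 + 5.0 + 4.7 + 2.3 + 8.7)/11 = 2.5182
Numerator Σ_{t=1}^{8}(x_t−x̄)(x_{t+3}−x̄) = 30.5499
Denominator Σ(x_t−x̄)² = 106.6164
r_3 = 30.5499 / 106.6164 = 0.287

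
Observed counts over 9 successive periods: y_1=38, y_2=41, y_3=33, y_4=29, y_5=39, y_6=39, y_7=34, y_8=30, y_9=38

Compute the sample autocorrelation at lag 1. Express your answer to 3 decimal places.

-0.030

Mean ȳ = (38 + 41 + 33 + 29 + 39 + 39 + 34 + 30 + 38)/9 = 35.6667
Numerator Σ_{t=1}^{8}(y_t−ȳ)(y_{t+1}−ȳ) = -4.4444
Denominator Σ(y_t−ȳ)² = 148.0000
r_1 = -4.4444 / 148.0000 = -0.030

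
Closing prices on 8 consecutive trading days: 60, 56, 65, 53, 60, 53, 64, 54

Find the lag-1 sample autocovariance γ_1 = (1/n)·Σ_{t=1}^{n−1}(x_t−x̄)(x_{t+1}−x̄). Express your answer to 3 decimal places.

Mean x̄ = (60 + 56 + 65 + 53 + 60 + 53 + 64 + 54)/8 = 58.1250
Σ_{t=1}^{7}(x_t−x̄)(x_{t+1}−x̄) = -127.3906
γ_1 = -127.3906 / 8 = -15.924

-15.924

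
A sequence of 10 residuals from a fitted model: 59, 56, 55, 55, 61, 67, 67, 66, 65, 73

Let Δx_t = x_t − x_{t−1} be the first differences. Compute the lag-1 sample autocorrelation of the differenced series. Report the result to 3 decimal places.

0.123

First differences Δx: -3, -1, 0, 6, 6, 0, -1, -1, 8
Mean of differences = 1.5556
Numerator Σ(Δx_t−Δx̄)(Δx_{t+1}−Δx̄) = 15.5802
Denominator Σ(Δx_t−Δx̄)² = 126.2222
r_1(Δx) = 15.5802 / 126.2222 = 0.123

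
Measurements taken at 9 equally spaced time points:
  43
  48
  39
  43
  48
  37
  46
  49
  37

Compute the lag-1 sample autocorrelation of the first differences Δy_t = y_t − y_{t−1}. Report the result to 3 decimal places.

First differences Δy: 5, -9, 4, 5, -11, 9, 3, -12
Mean of differences = -0.7500
Numerator Σ(Δy_t−Δȳ)(Δy_{t+1}−Δȳ) = -223.8125
Denominator Σ(Δy_t−Δȳ)² = 497.5000
r_1(Δy) = -223.8125 / 497.5000 = -0.450

-0.450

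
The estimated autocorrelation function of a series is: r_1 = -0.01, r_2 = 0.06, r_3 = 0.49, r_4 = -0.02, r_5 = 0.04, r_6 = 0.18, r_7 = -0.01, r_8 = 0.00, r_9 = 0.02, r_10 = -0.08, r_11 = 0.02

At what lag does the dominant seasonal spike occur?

The largest autocorrelation is r_3 = 0.49, with a weaker echo at lag 6 (0.18); the remaining lags stay at or below 0.06.
The dominant spike at lag 3 indicates a seasonal period of 3.

3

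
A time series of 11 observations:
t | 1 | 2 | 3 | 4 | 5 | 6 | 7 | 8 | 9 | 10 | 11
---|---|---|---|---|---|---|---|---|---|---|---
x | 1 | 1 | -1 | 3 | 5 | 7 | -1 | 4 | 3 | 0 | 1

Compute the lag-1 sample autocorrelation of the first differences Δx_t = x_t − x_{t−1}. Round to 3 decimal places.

First differences Δx: 0, -2, 4, 2, 2, -8, 5, -1, -3, 1
Mean of differences = 0.0000
Numerator Σ(Δx_t−Δx̄)(Δx_{t+1}−Δx̄) = -57.0000
Denominator Σ(Δx_t−Δx̄)² = 128.0000
r_1(Δx) = -57.0000 / 128.0000 = -0.445

-0.445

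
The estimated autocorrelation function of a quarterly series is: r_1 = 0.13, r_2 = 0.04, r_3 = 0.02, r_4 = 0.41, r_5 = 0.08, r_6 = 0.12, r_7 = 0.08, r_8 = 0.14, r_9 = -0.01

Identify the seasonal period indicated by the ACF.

4

The largest autocorrelation is r_4 = 0.41; the remaining lags stay at or below 0.14.
The dominant spike at lag 4 indicates a seasonal period of 4.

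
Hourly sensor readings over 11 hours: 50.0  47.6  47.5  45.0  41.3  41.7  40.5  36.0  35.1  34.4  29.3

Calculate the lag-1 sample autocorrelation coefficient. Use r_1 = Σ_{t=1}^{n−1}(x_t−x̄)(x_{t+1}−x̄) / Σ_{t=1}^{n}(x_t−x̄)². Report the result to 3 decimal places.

Mean x̄ = (50.0 + 47.6 + 47.5 + 45.0 + 41.3 + 41.7 + 40.5 + 36.0 + 35.1 + 34.4 + 29.3)/11 = 40.7636
Numerator Σ_{t=1}^{10}(x_t−x̄)(x_{t+1}−x̄) = 277.4878
Denominator Σ(x_t−x̄)² = 423.2855
r_1 = 277.4878 / 423.2855 = 0.656

0.656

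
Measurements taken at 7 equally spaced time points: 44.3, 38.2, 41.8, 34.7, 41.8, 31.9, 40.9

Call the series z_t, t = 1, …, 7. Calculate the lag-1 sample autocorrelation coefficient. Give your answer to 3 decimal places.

Mean z̄ = (44.3 + 38.2 + 41.8 + 34.7 + 41.8 + 31.9 + 40.9)/7 = 39.0857
Deviations from mean: 5.2143, -0.8857, 2.7143, -4.3857, 2.7143, -7.1857, 1.8143
Numerator Σ_{t=1}^{6}(z_t−z̄)(z_{t+1}−z̄) = -63.3716
Denominator Σ(z_t−z̄)² = 116.8686
r_1 = -63.3716 / 116.8686 = -0.542

-0.542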